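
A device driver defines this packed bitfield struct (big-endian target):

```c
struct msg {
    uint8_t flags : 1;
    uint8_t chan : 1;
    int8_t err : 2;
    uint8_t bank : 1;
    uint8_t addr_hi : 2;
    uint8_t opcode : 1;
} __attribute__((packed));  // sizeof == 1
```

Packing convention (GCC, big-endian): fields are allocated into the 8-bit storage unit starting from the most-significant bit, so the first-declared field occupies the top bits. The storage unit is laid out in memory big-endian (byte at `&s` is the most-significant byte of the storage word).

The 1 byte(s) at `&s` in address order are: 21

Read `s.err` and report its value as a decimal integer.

-2

[0]=0x21 (big-endian) → word 0x21
flags [7+:1] = (word>>7) & 0x1 = 0
chan [6+:1] = (word>>6) & 0x1 = 0
err [4+:2] = (word>>4) & 0x3 = 2  ←
bank [3+:1] = (word>>3) & 0x1 = 0
addr_hi [1+:2] = (word>>1) & 0x3 = 0
opcode [0+:1] = (word>>0) & 0x1 = 1
err signed 2b, MSB=1: 2 - 4 = -2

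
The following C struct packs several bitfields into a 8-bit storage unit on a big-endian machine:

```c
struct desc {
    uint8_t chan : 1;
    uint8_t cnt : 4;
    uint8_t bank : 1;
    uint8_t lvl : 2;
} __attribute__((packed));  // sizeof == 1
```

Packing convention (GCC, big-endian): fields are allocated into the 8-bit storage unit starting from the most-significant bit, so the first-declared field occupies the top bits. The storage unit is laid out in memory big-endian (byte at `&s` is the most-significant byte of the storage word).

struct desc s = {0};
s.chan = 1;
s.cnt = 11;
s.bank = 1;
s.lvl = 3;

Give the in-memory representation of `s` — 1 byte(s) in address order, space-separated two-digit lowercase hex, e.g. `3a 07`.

df

chan:1 = 1 → 0x1 << 7 → word 0x80
cnt:4 = 11 → 0xb << 3 → word 0xd8
bank:1 = 1 → 0x1 << 2 → word 0xdc
lvl:2 = 3 → 0x3 << 0 → word 0xdf
word = 0xdf → big-endian bytes:
  [0]=0xdf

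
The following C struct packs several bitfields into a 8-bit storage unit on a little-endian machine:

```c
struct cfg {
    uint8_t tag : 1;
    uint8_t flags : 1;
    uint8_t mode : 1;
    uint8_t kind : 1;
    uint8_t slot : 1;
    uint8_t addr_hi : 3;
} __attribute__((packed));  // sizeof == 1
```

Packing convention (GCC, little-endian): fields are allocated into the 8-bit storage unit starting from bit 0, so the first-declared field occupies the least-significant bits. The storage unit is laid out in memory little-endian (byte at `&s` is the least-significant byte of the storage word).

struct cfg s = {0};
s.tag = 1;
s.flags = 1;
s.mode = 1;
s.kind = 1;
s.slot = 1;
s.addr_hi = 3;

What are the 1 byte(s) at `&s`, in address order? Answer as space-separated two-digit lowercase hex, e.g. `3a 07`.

7f

tag (1b) val=1 bits=0x1 at bit 0: 0x01
flags (1b) val=1 bits=0x1 at bit 1: 0x03
mode (1b) val=1 bits=0x1 at bit 2: 0x07
kind (1b) val=1 bits=0x1 at bit 3: 0x0f
slot (1b) val=1 bits=0x1 at bit 4: 0x1f
addr_hi (3b) val=3 bits=0x3 at bit 5: 0x7f
word = 0x7f → little-endian bytes:
  [0]=0x7f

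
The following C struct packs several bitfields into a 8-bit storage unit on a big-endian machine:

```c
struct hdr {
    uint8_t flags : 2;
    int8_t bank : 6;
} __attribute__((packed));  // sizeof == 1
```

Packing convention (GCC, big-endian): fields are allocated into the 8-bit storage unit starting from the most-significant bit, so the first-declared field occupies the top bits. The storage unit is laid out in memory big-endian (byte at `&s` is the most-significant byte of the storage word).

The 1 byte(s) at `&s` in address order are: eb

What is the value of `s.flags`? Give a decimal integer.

[0]=0xeb (big-endian) → word 0xeb
flags [6+:2] = (word>>6) & 0x3 = 3  ←
bank [0+:6] = (word>>0) & 0x3f = 43

3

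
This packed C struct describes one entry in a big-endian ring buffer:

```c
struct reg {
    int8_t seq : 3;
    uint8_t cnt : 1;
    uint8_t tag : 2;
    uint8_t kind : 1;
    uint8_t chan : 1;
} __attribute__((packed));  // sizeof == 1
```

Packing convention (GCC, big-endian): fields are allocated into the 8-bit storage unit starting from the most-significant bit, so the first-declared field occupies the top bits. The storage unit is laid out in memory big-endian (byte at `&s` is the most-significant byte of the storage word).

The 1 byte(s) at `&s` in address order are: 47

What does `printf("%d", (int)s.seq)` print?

[0]=0x47 (big-endian) → word 0x47
seq:3 @ bit 5 → (0x47>>5)&0x7 = 0x2  ←
cnt:1 @ bit 4 → (0x47>>4)&0x1 = 0x0
tag:2 @ bit 2 → (0x47>>2)&0x3 = 0x1
kind:1 @ bit 1 → (0x47>>1)&0x1 = 0x1
chan:1 @ bit 0 → (0x47>>0)&0x1 = 0x1
seq signed 3b, MSB=0: value = 2

2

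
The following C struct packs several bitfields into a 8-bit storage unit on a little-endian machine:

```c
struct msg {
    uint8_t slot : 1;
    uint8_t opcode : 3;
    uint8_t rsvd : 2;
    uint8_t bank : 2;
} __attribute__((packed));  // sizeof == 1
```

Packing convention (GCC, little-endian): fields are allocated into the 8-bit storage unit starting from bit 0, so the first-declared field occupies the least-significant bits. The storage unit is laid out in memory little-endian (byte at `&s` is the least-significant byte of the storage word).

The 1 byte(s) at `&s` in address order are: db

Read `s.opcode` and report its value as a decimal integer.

[0]=0xdb (little-endian) → word 0xdb
slot [0+:1] = (word>>0) & 0x1 = 1
opcode [1+:3] = (word>>1) & 0x7 = 5  ←
rsvd [4+:2] = (word>>4) & 0x3 = 1
bank [6+:2] = (word>>6) & 0x3 = 3

5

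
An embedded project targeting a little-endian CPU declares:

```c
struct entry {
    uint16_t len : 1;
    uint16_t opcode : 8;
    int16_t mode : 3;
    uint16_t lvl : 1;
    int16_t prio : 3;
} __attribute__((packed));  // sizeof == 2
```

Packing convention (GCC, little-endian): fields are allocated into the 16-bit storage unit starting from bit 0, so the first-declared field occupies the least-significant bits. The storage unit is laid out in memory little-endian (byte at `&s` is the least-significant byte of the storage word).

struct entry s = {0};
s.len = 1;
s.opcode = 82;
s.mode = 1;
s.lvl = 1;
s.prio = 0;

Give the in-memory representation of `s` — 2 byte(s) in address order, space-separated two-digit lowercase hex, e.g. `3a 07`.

len (1b) val=1 bits=0x1 at bit 0: 0x0001
opcode (8b) val=82 bits=0x52 at bit 1: 0x00a5
mode (3b) val=1 bits=0x1 at bit 9: 0x02a5
lvl (1b) val=1 bits=0x1 at bit 12: 0x12a5
prio (3b) val=0 bits=0x0 at bit 13: 0x12a5
word = 0x12a5 → little-endian bytes:
  [0]=0xa5  [1]=0x12

a5 12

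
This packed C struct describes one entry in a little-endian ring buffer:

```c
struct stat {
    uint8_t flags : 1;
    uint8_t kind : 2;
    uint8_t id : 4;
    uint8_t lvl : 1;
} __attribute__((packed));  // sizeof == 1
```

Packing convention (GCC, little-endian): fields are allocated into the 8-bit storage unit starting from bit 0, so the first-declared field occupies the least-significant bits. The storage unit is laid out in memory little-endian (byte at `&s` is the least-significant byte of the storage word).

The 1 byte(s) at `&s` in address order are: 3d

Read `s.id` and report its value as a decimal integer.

[0]=0x3d (little-endian) → word 0x3d
flags [0+:1] = (word>>0) & 0x1 = 1
kind [1+:2] = (word>>1) & 0x3 = 2
id [3+:4] = (word>>3) & 0xf = 7  ←
lvl [7+:1] = (word>>7) & 0x1 = 0

7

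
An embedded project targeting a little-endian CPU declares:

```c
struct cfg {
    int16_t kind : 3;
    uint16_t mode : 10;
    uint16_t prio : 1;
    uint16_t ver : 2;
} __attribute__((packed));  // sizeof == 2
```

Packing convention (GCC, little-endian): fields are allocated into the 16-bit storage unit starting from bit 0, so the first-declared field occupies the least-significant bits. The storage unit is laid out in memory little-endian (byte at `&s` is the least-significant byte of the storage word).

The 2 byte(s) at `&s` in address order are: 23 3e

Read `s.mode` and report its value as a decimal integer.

964

[0]=0x23 [1]=0x3e (little-endian) → word 0x3e23
kind:3 @ bit 0 → (0x3e23>>0)&0x7 = 0x3
mode:10 @ bit 3 → (0x3e23>>3)&0x3ff = 0x3c4  ←
prio:1 @ bit 13 → (0x3e23>>13)&0x1 = 0x1
ver:2 @ bit 14 → (0x3e23>>14)&0x3 = 0x0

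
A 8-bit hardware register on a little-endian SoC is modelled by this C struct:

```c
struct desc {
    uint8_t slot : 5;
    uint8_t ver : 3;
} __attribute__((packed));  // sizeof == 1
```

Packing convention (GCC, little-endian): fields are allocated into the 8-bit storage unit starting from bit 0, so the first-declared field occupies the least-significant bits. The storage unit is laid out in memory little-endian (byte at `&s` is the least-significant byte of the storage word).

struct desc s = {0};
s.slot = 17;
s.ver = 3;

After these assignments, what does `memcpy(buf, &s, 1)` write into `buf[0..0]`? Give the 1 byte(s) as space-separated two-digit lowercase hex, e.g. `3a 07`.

slot (5b) val=17 bits=0x11 at bit 0: 0x11
ver (3b) val=3 bits=0x3 at bit 5: 0x71
word = 0x71 → little-endian bytes:
  [0]=0x71

71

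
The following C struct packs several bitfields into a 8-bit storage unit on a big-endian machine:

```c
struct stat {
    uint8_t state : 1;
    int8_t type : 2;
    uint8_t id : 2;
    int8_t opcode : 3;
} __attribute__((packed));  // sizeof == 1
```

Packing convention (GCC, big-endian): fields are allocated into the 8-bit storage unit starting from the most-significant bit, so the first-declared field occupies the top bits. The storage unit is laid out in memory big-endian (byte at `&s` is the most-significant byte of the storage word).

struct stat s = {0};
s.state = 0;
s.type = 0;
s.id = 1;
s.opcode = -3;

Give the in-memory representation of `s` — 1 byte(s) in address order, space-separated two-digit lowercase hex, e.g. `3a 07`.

0d

[7+:1] state=0 & 0x1 = 0x0; word=0x00
[5+:2] type=0 & 0x3 = 0x0; word=0x00
[3+:2] id=1 & 0x3 = 0x1; word=0x08
[0+:3] opcode=-3 & 0x7 = 0x5; word=0x0d
word = 0x0d → big-endian bytes:
  [0]=0x0d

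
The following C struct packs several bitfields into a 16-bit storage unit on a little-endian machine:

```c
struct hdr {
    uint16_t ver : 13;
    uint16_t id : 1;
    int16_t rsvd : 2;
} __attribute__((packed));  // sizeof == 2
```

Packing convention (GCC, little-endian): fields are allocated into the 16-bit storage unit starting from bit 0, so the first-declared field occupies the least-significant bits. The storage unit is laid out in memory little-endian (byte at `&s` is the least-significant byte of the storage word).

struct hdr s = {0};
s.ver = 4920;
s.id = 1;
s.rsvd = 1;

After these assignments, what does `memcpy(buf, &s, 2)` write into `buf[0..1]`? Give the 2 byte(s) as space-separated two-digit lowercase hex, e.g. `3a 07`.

38 73

ver:13 = 4920 → 0x1338 << 0 → word 0x1338
id:1 = 1 → 0x1 << 13 → word 0x3338
rsvd:2 = 1 → 0x1 << 14 → word 0x7338
word = 0x7338 → little-endian bytes:
  [0]=0x38  [1]=0x73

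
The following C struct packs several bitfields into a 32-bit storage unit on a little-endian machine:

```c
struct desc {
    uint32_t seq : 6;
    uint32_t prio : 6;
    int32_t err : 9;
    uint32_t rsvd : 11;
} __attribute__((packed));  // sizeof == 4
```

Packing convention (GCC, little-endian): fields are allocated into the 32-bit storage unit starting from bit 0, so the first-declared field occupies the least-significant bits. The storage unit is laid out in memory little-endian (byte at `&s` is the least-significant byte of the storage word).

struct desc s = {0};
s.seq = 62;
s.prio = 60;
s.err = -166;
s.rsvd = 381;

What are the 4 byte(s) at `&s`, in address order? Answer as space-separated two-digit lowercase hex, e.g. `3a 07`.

3e af b5 2f

[0+:6] seq=62 & 0x3f = 0x3e; word=0x0000003e
[6+:6] prio=60 & 0x3f = 0x3c; word=0x00000f3e
[12+:9] err=-166 & 0x1ff = 0x15a; word=0x0015af3e
[21+:11] rsvd=381 & 0x7ff = 0x17d; word=0x2fb5af3e
word = 0x2fb5af3e → little-endian bytes:
  [0]=0x3e  [1]=0xaf  [2]=0xb5  [3]=0x2f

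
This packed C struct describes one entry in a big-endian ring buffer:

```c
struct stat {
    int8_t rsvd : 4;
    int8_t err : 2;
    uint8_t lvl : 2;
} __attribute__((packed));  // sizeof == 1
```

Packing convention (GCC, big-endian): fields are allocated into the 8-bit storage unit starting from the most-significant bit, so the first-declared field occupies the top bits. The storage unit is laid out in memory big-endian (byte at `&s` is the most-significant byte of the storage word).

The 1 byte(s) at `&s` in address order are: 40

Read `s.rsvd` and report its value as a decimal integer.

[0]=0x40 (big-endian) → word 0x40
rsvd [4+:4] = (word>>4) & 0xf = 4  ←
err [2+:2] = (word>>2) & 0x3 = 0
lvl [0+:2] = (word>>0) & 0x3 = 0
rsvd signed 4b, MSB=0: value = 4

4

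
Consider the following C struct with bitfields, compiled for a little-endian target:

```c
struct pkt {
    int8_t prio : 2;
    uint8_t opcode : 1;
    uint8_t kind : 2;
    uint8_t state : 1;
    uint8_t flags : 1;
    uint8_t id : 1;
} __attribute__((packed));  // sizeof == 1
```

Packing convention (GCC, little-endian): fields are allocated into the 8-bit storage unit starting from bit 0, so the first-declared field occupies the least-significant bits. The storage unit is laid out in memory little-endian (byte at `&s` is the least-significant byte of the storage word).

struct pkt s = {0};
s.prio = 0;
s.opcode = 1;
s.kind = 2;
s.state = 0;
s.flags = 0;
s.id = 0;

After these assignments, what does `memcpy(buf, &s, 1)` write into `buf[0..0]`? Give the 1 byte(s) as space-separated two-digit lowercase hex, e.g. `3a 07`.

14

prio:2 = 0 → 0x0 << 0 → word 0x00
opcode:1 = 1 → 0x1 << 2 → word 0x04
kind:2 = 2 → 0x2 << 3 → word 0x14
state:1 = 0 → 0x0 << 5 → word 0x14
flags:1 = 0 → 0x0 << 6 → word 0x14
id:1 = 0 → 0x0 << 7 → word 0x14
word = 0x14 → little-endian bytes:
  [0]=0x14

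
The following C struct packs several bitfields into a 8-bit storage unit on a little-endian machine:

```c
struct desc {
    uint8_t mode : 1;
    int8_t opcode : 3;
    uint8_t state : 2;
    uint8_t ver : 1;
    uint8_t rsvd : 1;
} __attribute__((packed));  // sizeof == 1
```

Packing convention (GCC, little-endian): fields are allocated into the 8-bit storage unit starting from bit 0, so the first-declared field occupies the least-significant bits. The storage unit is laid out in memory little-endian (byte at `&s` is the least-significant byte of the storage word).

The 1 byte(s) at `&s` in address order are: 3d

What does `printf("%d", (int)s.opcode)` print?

[0]=0x3d (little-endian) → word 0x3d
mode [0+:1] = (word>>0) & 0x1 = 1
opcode [1+:3] = (word>>1) & 0x7 = 6  ←
state [4+:2] = (word>>4) & 0x3 = 3
ver [6+:1] = (word>>6) & 0x1 = 0
rsvd [7+:1] = (word>>7) & 0x1 = 0
opcode signed 3b, MSB=1: 6 - 8 = -2

-2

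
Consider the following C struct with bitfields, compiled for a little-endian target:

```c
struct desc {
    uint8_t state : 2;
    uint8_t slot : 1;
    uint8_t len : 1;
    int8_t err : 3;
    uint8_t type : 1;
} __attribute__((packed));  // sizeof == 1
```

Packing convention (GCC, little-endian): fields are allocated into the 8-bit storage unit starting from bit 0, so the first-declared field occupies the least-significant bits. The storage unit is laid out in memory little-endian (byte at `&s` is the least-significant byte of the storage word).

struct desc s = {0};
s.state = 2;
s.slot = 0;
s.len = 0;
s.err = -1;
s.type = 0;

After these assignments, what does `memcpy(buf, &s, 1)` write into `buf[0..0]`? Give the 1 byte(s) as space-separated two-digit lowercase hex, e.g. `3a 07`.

state (2b) val=2 bits=0x2 at bit 0: 0x02
slot (1b) val=0 bits=0x0 at bit 2: 0x02
len (1b) val=0 bits=0x0 at bit 3: 0x02
err (3b) val=-1 bits=0x7 at bit 4: 0x72
type (1b) val=0 bits=0x0 at bit 7: 0x72
word = 0x72 → little-endian bytes:
  [0]=0x72

72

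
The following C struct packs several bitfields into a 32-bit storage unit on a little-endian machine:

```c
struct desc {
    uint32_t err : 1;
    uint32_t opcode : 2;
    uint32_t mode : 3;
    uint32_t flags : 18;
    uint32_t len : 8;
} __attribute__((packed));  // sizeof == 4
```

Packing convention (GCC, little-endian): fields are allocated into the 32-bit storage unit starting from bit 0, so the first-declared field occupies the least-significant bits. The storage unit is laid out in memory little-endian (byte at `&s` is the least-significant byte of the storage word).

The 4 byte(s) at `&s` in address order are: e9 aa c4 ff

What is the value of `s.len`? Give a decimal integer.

[0]=0xe9 [1]=0xaa [2]=0xc4 [3]=0xff (little-endian) → word 0xffc4aae9
err:1 @ bit 0 → (0xffc4aae9>>0)&0x1 = 0x1
opcode:2 @ bit 1 → (0xffc4aae9>>1)&0x3 = 0x0
mode:3 @ bit 3 → (0xffc4aae9>>3)&0x7 = 0x5
flags:18 @ bit 6 → (0xffc4aae9>>6)&0x3ffff = 0x312ab
len:8 @ bit 24 → (0xffc4aae9>>24)&0xff = 0xff  ←

255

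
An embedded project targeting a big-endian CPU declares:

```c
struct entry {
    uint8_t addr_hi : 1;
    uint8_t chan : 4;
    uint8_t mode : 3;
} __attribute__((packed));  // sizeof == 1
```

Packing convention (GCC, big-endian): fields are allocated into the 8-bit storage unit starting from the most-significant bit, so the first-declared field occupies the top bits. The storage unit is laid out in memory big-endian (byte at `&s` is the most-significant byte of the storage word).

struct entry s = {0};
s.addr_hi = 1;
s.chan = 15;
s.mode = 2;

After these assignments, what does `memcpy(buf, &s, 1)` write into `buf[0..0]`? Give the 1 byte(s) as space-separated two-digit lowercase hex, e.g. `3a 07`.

addr_hi (1b) val=1 bits=0x1 at bit 7: 0x80
chan (4b) val=15 bits=0xf at bit 3: 0xf8
mode (3b) val=2 bits=0x2 at bit 0: 0xfa
word = 0xfa → big-endian bytes:
  [0]=0xfa

fa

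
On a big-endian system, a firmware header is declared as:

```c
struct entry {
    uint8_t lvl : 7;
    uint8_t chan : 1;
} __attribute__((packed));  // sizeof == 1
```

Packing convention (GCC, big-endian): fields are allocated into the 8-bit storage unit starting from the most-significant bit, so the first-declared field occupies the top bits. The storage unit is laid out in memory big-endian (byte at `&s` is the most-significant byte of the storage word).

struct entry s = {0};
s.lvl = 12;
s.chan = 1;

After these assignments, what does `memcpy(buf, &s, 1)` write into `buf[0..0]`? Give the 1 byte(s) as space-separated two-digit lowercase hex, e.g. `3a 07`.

19

lvl:7 = 12 → 0xc << 1 → word 0x18
chan:1 = 1 → 0x1 << 0 → word 0x19
word = 0x19 → big-endian bytes:
  [0]=0x19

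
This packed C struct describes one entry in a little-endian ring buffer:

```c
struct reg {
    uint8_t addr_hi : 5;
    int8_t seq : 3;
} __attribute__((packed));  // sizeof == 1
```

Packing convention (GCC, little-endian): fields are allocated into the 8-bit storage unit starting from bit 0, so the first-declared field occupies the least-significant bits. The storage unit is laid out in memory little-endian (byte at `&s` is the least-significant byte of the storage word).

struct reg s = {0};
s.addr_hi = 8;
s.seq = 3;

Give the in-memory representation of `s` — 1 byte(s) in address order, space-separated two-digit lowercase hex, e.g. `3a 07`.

addr_hi (5b) val=8 bits=0x8 at bit 0: 0x08
seq (3b) val=3 bits=0x3 at bit 5: 0x68
word = 0x68 → little-endian bytes:
  [0]=0x68

68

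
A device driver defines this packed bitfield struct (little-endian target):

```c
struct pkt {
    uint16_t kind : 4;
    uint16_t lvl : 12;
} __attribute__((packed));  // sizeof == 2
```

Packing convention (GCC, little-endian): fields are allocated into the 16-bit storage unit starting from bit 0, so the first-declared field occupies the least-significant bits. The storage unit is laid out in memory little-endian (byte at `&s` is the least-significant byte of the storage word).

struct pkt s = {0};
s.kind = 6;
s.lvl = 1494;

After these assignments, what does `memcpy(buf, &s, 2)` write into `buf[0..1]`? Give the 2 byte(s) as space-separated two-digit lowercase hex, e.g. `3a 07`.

kind:4 = 6 → 0x6 << 0 → word 0x0006
lvl:12 = 1494 → 0x5d6 << 4 → word 0x5d66
word = 0x5d66 → little-endian bytes:
  [0]=0x66  [1]=0x5d

66 5d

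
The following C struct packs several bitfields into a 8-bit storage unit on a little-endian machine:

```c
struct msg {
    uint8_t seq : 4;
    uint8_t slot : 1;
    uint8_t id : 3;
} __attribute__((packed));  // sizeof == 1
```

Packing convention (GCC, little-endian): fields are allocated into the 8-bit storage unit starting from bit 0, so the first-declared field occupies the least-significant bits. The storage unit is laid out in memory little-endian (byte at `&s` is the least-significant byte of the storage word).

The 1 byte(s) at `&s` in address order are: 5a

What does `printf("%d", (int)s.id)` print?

2

[0]=0x5a (little-endian) → word 0x5a
seq [0+:4] = (word>>0) & 0xf = 10
slot [4+:1] = (word>>4) & 0x1 = 1
id [5+:3] = (word>>5) & 0x7 = 2  ←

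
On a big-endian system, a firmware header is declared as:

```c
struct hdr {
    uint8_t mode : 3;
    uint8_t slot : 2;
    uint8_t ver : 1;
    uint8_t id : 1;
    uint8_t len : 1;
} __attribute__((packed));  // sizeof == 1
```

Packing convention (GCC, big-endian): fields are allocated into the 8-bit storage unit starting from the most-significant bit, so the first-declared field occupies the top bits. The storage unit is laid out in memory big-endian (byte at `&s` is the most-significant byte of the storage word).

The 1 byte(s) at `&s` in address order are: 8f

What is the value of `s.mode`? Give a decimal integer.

4

[0]=0x8f (big-endian) → word 0x8f
mode:3 @ bit 5 → (0x8f>>5)&0x7 = 0x4  ←
slot:2 @ bit 3 → (0x8f>>3)&0x3 = 0x1
ver:1 @ bit 2 → (0x8f>>2)&0x1 = 0x1
id:1 @ bit 1 → (0x8f>>1)&0x1 = 0x1
len:1 @ bit 0 → (0x8f>>0)&0x1 = 0x1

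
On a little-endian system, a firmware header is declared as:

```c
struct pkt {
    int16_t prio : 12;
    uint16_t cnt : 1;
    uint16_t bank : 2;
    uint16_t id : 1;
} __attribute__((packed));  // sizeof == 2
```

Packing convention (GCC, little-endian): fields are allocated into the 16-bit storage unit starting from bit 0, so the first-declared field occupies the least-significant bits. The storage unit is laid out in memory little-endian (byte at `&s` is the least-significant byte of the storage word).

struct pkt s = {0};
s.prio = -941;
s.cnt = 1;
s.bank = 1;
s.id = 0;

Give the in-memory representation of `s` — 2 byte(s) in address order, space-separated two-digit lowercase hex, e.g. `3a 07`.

[0+:12] prio=-941 & 0xfff = 0xc53; word=0x0c53
[12+:1] cnt=1 & 0x1 = 0x1; word=0x1c53
[13+:2] bank=1 & 0x3 = 0x1; word=0x3c53
[15+:1] id=0 & 0x1 = 0x0; word=0x3c53
word = 0x3c53 → little-endian bytes:
  [0]=0x53  [1]=0x3c

53 3c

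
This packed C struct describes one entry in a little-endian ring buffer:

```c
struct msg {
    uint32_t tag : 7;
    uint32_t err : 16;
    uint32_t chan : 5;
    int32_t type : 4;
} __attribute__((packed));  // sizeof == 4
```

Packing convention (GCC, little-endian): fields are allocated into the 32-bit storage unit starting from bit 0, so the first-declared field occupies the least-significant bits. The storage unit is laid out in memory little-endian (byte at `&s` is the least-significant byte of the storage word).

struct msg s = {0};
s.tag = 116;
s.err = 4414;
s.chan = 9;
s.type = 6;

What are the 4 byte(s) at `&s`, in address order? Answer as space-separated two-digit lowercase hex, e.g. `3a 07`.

[0+:7] tag=116 & 0x7f = 0x74; word=0x00000074
[7+:16] err=4414 & 0xffff = 0x113e; word=0x00089f74
[23+:5] chan=9 & 0x1f = 0x9; word=0x04889f74
[28+:4] type=6 & 0xf = 0x6; word=0x64889f74
word = 0x64889f74 → little-endian bytes:
  [0]=0x74  [1]=0x9f  [2]=0x88  [3]=0x64

74 9f 88 64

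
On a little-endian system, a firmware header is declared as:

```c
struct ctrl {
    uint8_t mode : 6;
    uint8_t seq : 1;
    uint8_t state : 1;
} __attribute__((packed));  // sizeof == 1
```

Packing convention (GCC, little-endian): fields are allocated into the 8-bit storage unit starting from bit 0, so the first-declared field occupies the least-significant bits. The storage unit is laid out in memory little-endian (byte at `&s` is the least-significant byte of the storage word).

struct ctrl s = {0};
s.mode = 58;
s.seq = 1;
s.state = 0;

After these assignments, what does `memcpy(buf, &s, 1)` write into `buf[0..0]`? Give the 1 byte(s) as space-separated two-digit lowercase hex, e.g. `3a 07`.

mode (6b) val=58 bits=0x3a at bit 0: 0x3a
seq (1b) val=1 bits=0x1 at bit 6: 0x7a
state (1b) val=0 bits=0x0 at bit 7: 0x7a
word = 0x7a → little-endian bytes:
  [0]=0x7a

7a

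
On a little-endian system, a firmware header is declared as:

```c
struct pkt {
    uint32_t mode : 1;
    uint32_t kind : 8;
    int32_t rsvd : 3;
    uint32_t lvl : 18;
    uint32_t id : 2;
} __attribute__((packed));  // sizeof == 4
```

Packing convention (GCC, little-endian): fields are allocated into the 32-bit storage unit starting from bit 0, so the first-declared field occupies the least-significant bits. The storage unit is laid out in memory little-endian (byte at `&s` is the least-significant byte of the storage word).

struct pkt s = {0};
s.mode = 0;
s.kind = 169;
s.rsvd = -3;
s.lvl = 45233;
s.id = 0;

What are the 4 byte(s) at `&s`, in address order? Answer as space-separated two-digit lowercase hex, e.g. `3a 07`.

52 1b 0b 0b

mode (1b) val=0 bits=0x0 at bit 0: 0x00000000
kind (8b) val=169 bits=0xa9 at bit 1: 0x00000152
rsvd (3b) val=-3 bits=0x5 at bit 9: 0x00000b52
lvl (18b) val=45233 bits=0xb0b1 at bit 12: 0x0b0b1b52
id (2b) val=0 bits=0x0 at bit 30: 0x0b0b1b52
word = 0x0b0b1b52 → little-endian bytes:
  [0]=0x52  [1]=0x1b  [2]=0x0b  [3]=0x0b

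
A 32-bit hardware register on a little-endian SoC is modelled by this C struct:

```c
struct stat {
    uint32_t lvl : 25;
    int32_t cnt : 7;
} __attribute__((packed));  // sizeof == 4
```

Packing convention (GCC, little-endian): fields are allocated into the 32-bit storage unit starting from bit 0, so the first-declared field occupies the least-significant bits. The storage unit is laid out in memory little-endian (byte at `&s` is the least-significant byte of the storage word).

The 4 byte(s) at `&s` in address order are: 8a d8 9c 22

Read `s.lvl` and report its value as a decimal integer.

[0]=0x8a [1]=0xd8 [2]=0x9c [3]=0x22 (little-endian) → word 0x229cd88a
lvl [0+:25] = (word>>0) & 0x1ffffff = 10279050  ←
cnt [25+:7] = (word>>25) & 0x7f = 17

10279050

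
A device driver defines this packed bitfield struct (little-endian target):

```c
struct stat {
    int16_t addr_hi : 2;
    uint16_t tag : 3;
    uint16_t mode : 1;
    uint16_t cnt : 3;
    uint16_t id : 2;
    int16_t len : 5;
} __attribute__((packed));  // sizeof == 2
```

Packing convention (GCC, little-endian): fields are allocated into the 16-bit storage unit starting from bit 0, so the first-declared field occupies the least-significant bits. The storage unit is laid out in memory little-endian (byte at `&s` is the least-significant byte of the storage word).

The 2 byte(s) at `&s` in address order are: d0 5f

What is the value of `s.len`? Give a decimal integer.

11

[0]=0xd0 [1]=0x5f (little-endian) → word 0x5fd0
addr_hi:2 @ bit 0 → (0x5fd0>>0)&0x3 = 0x0
tag:3 @ bit 2 → (0x5fd0>>2)&0x7 = 0x4
mode:1 @ bit 5 → (0x5fd0>>5)&0x1 = 0x0
cnt:3 @ bit 6 → (0x5fd0>>6)&0x7 = 0x7
id:2 @ bit 9 → (0x5fd0>>9)&0x3 = 0x3
len:5 @ bit 11 → (0x5fd0>>11)&0x1f = 0xb  ←
len signed 5b, MSB=0: value = 11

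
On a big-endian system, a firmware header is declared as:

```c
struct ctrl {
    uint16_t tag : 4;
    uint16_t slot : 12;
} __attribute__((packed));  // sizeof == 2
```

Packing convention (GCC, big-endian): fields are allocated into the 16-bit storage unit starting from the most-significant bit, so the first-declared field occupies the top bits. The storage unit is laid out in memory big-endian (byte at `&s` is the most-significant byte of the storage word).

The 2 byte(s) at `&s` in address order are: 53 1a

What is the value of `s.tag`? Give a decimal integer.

5

[0]=0x53 [1]=0x1a (big-endian) → word 0x531a
tag:4 @ bit 12 → (0x531a>>12)&0xf = 0x5  ←
slot:12 @ bit 0 → (0x531a>>0)&0xfff = 0x31a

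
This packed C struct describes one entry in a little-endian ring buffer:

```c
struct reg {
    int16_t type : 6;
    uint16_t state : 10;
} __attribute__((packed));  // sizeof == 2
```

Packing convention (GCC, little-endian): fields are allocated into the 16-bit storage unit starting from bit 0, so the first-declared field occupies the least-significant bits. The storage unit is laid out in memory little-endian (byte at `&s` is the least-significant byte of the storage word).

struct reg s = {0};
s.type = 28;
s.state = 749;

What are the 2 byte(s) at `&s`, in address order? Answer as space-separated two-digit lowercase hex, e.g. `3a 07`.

[0+:6] type=28 & 0x3f = 0x1c; word=0x001c
[6+:10] state=749 & 0x3ff = 0x2ed; word=0xbb5c
word = 0xbb5c → little-endian bytes:
  [0]=0x5c  [1]=0xbb

5c bb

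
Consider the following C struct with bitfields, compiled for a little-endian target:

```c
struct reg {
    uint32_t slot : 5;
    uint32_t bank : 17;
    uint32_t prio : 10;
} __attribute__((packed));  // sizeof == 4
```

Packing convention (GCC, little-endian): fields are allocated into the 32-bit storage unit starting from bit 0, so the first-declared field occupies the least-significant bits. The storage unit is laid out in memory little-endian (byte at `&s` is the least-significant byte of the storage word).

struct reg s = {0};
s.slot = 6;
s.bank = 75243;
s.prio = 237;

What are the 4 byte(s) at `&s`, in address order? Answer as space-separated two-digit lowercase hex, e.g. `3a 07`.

slot (5b) val=6 bits=0x6 at bit 0: 0x00000006
bank (17b) val=75243 bits=0x125eb at bit 5: 0x0024bd66
prio (10b) val=237 bits=0xed at bit 22: 0x3b64bd66
word = 0x3b64bd66 → little-endian bytes:
  [0]=0x66  [1]=0xbd  [2]=0x64  [3]=0x3b

66 bd 64 3b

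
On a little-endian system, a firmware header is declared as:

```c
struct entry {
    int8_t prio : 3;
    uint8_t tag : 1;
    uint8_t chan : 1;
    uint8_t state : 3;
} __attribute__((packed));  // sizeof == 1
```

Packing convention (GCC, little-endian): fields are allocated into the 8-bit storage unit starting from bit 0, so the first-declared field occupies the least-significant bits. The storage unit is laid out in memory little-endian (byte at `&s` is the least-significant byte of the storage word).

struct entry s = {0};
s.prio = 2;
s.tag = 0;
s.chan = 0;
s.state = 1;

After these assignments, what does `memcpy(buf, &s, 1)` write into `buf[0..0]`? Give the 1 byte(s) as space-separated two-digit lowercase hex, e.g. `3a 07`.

prio (3b) val=2 bits=0x2 at bit 0: 0x02
tag (1b) val=0 bits=0x0 at bit 3: 0x02
chan (1b) val=0 bits=0x0 at bit 4: 0x02
state (3b) val=1 bits=0x1 at bit 5: 0x22
word = 0x22 → little-endian bytes:
  [0]=0x22

22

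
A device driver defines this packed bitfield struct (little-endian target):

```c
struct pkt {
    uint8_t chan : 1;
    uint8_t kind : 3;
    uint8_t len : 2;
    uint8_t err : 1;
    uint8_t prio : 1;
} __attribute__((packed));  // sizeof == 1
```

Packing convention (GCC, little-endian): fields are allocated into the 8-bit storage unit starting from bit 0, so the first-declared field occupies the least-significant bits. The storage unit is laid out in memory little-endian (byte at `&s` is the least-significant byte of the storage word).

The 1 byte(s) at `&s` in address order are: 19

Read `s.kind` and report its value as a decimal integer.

[0]=0x19 (little-endian) → word 0x19
chan [0+:1] = (word>>0) & 0x1 = 1
kind [1+:3] = (word>>1) & 0x7 = 4  ←
len [4+:2] = (word>>4) & 0x3 = 1
err [6+:1] = (word>>6) & 0x1 = 0
prio [7+:1] = (word>>7) & 0x1 = 0

4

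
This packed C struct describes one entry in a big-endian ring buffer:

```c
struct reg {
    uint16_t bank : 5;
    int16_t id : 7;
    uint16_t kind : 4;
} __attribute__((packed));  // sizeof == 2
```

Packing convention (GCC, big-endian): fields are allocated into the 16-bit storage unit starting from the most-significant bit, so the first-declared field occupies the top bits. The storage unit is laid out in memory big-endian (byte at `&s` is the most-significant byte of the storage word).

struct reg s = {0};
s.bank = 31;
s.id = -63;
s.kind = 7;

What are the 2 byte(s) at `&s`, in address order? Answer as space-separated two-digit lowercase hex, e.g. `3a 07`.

fc 17

bank:5 = 31 → 0x1f << 11 → word 0xf800
id:7 = -63 → 0x41 << 4 → word 0xfc10
kind:4 = 7 → 0x7 << 0 → word 0xfc17
word = 0xfc17 → big-endian bytes:
  [0]=0xfc  [1]=0x17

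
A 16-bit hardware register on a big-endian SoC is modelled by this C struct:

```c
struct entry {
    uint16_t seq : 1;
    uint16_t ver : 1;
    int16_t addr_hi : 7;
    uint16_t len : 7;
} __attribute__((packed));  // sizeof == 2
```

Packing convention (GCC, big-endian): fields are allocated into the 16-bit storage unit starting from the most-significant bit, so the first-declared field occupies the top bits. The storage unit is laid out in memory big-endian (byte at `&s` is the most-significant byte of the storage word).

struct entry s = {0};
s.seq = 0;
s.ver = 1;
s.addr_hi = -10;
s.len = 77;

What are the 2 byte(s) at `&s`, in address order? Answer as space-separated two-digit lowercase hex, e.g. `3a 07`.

[15+:1] seq=0 & 0x1 = 0x0; word=0x0000
[14+:1] ver=1 & 0x1 = 0x1; word=0x4000
[7+:7] addr_hi=-10 & 0x7f = 0x76; word=0x7b00
[0+:7] len=77 & 0x7f = 0x4d; word=0x7b4d
word = 0x7b4d → big-endian bytes:
  [0]=0x7b  [1]=0x4d

7b 4d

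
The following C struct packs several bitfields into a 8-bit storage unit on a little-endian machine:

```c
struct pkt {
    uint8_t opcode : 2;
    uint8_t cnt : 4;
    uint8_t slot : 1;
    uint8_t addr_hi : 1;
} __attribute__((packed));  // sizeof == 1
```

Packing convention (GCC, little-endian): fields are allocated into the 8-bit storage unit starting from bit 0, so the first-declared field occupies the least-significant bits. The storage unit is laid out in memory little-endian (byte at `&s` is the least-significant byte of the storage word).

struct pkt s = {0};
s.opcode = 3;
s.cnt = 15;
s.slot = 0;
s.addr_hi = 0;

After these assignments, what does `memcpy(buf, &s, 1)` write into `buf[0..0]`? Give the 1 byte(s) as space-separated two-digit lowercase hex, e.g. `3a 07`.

3f

opcode (2b) val=3 bits=0x3 at bit 0: 0x03
cnt (4b) val=15 bits=0xf at bit 2: 0x3f
slot (1b) val=0 bits=0x0 at bit 6: 0x3f
addr_hi (1b) val=0 bits=0x0 at bit 7: 0x3f
word = 0x3f → little-endian bytes:
  [0]=0x3f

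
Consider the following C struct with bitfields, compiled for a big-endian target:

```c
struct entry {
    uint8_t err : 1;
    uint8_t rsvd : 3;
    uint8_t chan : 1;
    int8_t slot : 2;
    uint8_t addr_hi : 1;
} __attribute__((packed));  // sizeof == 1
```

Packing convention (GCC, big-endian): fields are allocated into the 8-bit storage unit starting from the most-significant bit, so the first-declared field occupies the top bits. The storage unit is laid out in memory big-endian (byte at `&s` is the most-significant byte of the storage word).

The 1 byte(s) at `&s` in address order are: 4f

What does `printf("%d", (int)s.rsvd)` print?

4

[0]=0x4f (big-endian) → word 0x4f
err:1 @ bit 7 → (0x4f>>7)&0x1 = 0x0
rsvd:3 @ bit 4 → (0x4f>>4)&0x7 = 0x4  ←
chan:1 @ bit 3 → (0x4f>>3)&0x1 = 0x1
slot:2 @ bit 1 → (0x4f>>1)&0x3 = 0x3
addr_hi:1 @ bit 0 → (0x4f>>0)&0x1 = 0x1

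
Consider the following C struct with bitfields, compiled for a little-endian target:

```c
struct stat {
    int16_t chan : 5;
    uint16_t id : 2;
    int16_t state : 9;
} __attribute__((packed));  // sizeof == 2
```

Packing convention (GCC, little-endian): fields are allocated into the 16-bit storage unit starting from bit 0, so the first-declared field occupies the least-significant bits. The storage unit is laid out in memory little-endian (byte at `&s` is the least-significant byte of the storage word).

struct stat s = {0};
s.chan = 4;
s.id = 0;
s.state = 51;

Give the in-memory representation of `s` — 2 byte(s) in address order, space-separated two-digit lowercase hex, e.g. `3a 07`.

[0+:5] chan=4 & 0x1f = 0x4; word=0x0004
[5+:2] id=0 & 0x3 = 0x0; word=0x0004
[7+:9] state=51 & 0x1ff = 0x33; word=0x1984
word = 0x1984 → little-endian bytes:
  [0]=0x84  [1]=0x19

84 19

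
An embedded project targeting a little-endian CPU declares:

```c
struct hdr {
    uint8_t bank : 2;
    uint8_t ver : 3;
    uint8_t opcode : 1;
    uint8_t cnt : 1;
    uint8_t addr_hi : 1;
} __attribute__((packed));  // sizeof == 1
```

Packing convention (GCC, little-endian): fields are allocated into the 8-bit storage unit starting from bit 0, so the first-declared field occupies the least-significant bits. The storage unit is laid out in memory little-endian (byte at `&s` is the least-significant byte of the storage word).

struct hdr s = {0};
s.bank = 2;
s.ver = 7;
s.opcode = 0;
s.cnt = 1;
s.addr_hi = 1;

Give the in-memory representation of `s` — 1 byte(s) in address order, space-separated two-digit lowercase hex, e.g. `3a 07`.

bank:2 = 2 → 0x2 << 0 → word 0x02
ver:3 = 7 → 0x7 << 2 → word 0x1e
opcode:1 = 0 → 0x0 << 5 → word 0x1e
cnt:1 = 1 → 0x1 << 6 → word 0x5e
addr_hi:1 = 1 → 0x1 << 7 → word 0xde
word = 0xde → little-endian bytes:
  [0]=0xde

de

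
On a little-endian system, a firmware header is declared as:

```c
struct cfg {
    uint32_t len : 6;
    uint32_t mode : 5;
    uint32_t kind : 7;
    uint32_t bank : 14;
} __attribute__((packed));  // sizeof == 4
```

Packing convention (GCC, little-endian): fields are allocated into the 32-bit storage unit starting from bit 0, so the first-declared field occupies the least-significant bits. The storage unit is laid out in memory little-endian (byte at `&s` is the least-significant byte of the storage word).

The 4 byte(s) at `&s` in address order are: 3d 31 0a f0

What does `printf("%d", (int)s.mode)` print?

[0]=0x3d [1]=0x31 [2]=0x0a [3]=0xf0 (little-endian) → word 0xf00a313d
len [0+:6] = (word>>0) & 0x3f = 61
mode [6+:5] = (word>>6) & 0x1f = 4  ←
kind [11+:7] = (word>>11) & 0x7f = 70
bank [18+:14] = (word>>18) & 0x3fff = 15362

4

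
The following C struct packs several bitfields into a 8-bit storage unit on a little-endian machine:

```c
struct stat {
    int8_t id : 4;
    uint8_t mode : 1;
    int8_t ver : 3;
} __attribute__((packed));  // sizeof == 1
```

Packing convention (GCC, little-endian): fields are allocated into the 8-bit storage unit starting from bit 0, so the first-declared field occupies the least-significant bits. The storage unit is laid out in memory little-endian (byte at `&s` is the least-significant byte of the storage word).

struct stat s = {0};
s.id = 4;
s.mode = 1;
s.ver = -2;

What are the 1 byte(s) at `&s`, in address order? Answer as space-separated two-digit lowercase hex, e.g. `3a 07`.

d4

id (4b) val=4 bits=0x4 at bit 0: 0x04
mode (1b) val=1 bits=0x1 at bit 4: 0x14
ver (3b) val=-2 bits=0x6 at bit 5: 0xd4
word = 0xd4 → little-endian bytes:
  [0]=0xd4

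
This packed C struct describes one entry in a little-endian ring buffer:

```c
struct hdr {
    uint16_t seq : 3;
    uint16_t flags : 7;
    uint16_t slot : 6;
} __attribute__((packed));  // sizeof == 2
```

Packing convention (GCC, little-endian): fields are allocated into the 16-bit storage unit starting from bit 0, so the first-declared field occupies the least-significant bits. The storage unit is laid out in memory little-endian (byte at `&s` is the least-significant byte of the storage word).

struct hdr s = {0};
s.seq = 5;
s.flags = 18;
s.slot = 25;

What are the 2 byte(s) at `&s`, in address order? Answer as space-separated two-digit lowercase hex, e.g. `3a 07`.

95 64

seq:3 = 5 → 0x5 << 0 → word 0x0005
flags:7 = 18 → 0x12 << 3 → word 0x0095
slot:6 = 25 → 0x19 << 10 → word 0x6495
word = 0x6495 → little-endian bytes:
  [0]=0x95  [1]=0x64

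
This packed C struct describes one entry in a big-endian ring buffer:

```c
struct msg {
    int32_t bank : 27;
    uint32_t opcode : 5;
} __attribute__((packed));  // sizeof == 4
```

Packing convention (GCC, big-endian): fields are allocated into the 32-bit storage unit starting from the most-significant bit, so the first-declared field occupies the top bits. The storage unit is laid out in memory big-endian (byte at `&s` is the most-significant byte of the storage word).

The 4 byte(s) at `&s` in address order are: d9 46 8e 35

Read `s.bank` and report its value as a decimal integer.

-20302735

[0]=0xd9 [1]=0x46 [2]=0x8e [3]=0x35 (big-endian) → word 0xd9468e35
bank:27 @ bit 5 → (0xd9468e35>>5)&0x7ffffff = 0x6ca3471  ←
opcode:5 @ bit 0 → (0xd9468e35>>0)&0x1f = 0x15
bank signed 27b, MSB=1: 113914993 - 134217728 = -20302735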